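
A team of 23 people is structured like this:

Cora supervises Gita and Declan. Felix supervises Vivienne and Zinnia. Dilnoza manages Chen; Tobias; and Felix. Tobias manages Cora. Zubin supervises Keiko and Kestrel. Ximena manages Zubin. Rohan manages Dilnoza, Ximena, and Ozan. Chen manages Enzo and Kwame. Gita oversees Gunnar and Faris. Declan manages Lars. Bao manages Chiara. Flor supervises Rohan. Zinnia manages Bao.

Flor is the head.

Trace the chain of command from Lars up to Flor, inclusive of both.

Lars -> Declan -> Cora -> Tobias -> Dilnoza -> Rohan -> Flor

Lars reports to Declan. Declan reports to Cora. Cora reports to Tobias. Tobias reports to Dilnoza. Dilnoza reports to Rohan. Rohan reports to Flor. Flor is at the top.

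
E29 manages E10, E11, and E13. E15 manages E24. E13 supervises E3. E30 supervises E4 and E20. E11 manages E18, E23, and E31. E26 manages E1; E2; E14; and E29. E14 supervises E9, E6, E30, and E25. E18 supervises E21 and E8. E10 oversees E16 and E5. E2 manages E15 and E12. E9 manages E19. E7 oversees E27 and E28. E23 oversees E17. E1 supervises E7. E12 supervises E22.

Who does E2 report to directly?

E26

E2 reports directly to E26.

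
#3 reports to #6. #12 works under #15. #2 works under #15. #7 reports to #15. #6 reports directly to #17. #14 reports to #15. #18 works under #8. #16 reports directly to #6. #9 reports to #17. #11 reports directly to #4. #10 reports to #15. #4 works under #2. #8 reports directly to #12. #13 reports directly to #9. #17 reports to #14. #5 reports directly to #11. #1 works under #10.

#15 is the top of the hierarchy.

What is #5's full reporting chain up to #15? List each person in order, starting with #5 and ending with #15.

#5 reports to #11. #11 reports to #4. #4 reports to #2. #2 reports to #15. #15 is at the top.

#5 -> #11 -> #4 -> #2 -> #15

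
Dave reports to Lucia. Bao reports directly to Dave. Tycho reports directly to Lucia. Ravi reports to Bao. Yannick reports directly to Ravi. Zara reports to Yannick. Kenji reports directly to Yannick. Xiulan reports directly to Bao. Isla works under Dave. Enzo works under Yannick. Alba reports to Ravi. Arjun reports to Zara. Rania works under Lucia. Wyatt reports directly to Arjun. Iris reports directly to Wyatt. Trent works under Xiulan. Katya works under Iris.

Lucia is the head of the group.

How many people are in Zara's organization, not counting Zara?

Zara directly manages Arjun. Under Arjun: Wyatt, Iris, Katya (3). That's 4 in total.

4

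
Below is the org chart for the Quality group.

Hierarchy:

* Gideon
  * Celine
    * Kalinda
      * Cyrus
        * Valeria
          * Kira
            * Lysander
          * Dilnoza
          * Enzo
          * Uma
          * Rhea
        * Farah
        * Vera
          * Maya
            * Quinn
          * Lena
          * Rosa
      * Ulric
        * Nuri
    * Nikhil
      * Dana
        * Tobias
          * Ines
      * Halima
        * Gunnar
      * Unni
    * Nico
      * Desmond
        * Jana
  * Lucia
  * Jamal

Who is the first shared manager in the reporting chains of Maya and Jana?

Maya's chain of managers is Vera, Cyrus, Kalinda, Celine, Gideon. Jana's chain of managers is Desmond, Nico, Celine, Gideon. The first manager that appears in both chains is Celine.

Celine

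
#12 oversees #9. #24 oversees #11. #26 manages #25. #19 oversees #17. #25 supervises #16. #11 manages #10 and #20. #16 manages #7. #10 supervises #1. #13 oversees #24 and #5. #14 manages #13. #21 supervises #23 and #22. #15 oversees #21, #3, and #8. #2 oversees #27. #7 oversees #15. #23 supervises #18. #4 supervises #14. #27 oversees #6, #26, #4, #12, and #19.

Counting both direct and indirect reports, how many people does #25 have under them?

#25 directly manages #16. Under #16: #7, #15, #8, #3, #21, #22, #23, #18 (8). That's 9 in total.

9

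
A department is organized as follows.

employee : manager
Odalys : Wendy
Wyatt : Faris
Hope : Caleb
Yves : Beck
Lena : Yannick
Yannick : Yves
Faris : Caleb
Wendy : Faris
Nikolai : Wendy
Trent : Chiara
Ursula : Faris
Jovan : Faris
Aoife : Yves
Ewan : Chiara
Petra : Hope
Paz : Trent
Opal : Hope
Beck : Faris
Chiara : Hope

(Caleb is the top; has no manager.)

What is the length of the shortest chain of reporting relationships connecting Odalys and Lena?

6

Odalys is 2 levels below Faris, and Lena is 4 levels below Faris (their lowest common manager). The shortest path runs up from Odalys to Faris and back down to Lena: 2 + 4 = 6 links.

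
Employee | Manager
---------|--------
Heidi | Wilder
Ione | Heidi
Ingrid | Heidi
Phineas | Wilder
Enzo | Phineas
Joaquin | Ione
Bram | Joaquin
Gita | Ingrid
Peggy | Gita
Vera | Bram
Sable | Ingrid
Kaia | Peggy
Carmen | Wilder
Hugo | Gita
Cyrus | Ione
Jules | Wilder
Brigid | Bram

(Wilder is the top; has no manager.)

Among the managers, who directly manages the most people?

Direct-report counts: Wilder has 4; Phineas has 1; Heidi has 2; Ingrid has 2; Gita has 2; Peggy has 1; Ione has 2; Joaquin has 1; Bram has 2. The largest is 4, held by Wilder.

Wilder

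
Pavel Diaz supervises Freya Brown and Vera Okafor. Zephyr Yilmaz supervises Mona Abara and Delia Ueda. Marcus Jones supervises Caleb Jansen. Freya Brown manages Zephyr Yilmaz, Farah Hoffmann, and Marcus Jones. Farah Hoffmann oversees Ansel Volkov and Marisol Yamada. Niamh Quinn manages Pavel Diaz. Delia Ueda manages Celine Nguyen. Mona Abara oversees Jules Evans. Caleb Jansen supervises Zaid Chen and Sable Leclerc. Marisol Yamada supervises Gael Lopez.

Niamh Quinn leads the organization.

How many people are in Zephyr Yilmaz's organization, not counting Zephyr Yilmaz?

Zephyr Yilmaz directly manages Mona Abara, Delia Ueda. Under Mona Abara: Jules Evans (1). Under Delia Ueda: Celine Nguyen (1). So Zephyr Yilmaz's organization is 2 direct reports plus everyone under them: 2 + 2 = 4.

4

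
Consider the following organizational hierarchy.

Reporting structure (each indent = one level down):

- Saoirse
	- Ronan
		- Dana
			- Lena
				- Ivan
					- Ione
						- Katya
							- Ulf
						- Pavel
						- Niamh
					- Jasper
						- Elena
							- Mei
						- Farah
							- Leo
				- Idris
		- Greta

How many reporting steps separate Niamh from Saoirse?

6

Chain from Niamh up to Saoirse: Niamh → Ione → Ivan → Lena → Dana → Ronan → Saoirse. That is 6 steps up, so Niamh is 6 levels below Saoirse.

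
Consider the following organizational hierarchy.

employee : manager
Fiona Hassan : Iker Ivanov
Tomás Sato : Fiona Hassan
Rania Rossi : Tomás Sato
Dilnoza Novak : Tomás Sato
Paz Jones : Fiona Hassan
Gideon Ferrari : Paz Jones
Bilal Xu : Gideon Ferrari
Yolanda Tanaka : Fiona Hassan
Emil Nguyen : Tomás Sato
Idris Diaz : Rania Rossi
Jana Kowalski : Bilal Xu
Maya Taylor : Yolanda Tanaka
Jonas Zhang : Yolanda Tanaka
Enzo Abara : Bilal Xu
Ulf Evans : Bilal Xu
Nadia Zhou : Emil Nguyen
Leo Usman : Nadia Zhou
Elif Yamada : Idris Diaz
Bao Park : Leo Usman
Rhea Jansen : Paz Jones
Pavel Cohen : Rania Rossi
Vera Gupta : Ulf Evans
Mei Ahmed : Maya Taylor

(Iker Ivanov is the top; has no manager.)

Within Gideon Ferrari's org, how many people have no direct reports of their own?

The people in Gideon Ferrari's organization with no one reporting to them are Vera Gupta, Enzo Abara, Jana Kowalski. That is 3.

3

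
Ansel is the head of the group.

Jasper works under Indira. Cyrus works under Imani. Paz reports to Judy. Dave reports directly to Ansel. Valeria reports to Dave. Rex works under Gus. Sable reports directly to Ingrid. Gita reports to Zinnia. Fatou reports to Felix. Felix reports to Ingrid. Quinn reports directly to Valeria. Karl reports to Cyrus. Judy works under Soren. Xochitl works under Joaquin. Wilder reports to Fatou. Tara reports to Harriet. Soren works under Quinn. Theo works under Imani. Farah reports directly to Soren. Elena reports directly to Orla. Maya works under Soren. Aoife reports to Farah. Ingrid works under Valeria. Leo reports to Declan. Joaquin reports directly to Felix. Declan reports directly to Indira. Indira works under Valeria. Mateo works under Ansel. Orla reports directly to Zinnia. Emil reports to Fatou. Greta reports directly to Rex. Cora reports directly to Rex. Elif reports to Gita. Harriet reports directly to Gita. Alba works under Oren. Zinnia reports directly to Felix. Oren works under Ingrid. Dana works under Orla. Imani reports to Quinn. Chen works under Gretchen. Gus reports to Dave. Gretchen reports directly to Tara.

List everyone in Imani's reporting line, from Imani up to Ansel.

Imani -> Quinn -> Valeria -> Dave -> Ansel

Imani reports to Quinn. Quinn reports to Valeria. Valeria reports to Dave. Dave reports to Ansel. Ansel is at the top.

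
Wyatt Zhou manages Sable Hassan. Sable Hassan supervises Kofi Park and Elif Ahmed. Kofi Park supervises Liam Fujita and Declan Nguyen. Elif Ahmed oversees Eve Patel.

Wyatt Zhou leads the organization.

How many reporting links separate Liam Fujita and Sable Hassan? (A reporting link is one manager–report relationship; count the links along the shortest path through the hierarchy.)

Liam Fujita is in Sable Hassan's organization: the chain from Liam Fujita up to Sable Hassan is Liam Fujita → Kofi Park → Sable Hassan, which is 2 links.

2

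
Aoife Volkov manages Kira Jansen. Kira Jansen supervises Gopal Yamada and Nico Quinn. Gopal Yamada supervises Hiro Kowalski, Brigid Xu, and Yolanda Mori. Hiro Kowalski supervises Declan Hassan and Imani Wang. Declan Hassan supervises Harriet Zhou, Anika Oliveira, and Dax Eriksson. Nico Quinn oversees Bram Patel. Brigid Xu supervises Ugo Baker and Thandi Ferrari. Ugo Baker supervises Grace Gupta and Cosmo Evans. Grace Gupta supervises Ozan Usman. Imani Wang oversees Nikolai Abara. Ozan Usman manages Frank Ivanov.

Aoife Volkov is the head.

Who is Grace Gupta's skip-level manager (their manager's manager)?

Brigid Xu

Grace Gupta reports to Ugo Baker, and Ugo Baker reports to Brigid Xu. So Grace Gupta's skip-level manager is Brigid Xu.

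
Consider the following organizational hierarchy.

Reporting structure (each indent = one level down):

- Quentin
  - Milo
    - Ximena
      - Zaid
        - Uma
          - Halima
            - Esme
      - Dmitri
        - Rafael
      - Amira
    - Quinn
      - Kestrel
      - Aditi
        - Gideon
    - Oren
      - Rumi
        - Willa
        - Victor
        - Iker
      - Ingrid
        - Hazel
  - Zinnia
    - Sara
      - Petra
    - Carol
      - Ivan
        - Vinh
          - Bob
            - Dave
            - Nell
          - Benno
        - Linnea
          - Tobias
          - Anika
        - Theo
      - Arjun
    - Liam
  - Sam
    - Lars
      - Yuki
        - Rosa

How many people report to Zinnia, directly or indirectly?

Zinnia directly manages Sara, Carol, Liam. Under Sara: Petra (1). Under Carol: Arjun, Ivan, Theo, Linnea, Anika, Tobias, Vinh, Benno, Bob, Nell, Dave (11). Liam has no reports. So Zinnia's organization is 3 direct reports plus everyone under them: 2 + 12 + 1 = 15.

15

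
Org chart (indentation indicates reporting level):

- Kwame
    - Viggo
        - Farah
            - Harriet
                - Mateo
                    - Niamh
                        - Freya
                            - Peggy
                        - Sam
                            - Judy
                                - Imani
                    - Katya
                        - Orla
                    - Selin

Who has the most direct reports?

Direct-report counts: Kwame has 1; Viggo has 1; Farah has 1; Harriet has 1; Mateo has 3; Katya has 1; Niamh has 2; Sam has 1; Judy has 1; Freya has 1. The largest is 3, held by Mateo.

Mateo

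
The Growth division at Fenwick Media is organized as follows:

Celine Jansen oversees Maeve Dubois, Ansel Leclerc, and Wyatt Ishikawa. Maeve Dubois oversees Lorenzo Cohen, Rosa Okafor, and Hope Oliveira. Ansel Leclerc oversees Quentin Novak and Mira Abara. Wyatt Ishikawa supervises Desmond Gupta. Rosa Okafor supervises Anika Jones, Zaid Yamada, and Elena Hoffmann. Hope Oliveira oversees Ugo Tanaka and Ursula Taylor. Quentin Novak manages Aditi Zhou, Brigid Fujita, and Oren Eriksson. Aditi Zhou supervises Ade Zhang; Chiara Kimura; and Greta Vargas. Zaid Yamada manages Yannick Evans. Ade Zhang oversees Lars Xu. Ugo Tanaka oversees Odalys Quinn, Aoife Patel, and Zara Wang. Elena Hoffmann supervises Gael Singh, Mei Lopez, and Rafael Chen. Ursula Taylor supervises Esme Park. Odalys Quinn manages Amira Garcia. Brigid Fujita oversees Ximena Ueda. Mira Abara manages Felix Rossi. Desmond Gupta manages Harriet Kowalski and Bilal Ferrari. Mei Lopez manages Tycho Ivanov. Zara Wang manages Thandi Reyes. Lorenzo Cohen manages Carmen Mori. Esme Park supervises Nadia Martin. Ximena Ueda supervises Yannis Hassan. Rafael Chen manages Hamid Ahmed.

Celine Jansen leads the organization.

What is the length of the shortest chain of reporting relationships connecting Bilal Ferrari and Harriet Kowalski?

2

Bilal Ferrari is 1 level below Desmond Gupta, and Harriet Kowalski is 1 level below Desmond Gupta (their lowest common manager). The shortest path runs up from Bilal Ferrari to Desmond Gupta and back down to Harriet Kowalski: 1 + 1 = 2 links.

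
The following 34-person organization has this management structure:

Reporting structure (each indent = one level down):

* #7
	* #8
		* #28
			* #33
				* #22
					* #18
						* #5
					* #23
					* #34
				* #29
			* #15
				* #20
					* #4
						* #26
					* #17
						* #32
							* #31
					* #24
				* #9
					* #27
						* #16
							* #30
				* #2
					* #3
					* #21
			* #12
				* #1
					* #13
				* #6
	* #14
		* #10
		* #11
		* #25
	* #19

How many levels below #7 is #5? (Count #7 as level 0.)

6

Chain from #5 up to #7: #5 → #18 → #22 → #33 → #28 → #8 → #7. That is 6 steps up, so #5 is 6 levels below #7.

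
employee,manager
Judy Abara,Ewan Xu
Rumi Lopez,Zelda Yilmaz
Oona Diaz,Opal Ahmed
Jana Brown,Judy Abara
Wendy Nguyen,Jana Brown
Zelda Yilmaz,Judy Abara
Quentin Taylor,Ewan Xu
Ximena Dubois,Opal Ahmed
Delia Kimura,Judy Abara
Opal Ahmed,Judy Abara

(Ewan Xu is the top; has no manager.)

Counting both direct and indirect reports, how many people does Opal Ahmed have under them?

2

Opal Ahmed directly manages Ximena Dubois, Oona Diaz. Ximena Dubois has no reports. Oona Diaz has no reports. So Opal Ahmed's organization is 2 direct reports plus everyone under them: 1 + 1 = 2.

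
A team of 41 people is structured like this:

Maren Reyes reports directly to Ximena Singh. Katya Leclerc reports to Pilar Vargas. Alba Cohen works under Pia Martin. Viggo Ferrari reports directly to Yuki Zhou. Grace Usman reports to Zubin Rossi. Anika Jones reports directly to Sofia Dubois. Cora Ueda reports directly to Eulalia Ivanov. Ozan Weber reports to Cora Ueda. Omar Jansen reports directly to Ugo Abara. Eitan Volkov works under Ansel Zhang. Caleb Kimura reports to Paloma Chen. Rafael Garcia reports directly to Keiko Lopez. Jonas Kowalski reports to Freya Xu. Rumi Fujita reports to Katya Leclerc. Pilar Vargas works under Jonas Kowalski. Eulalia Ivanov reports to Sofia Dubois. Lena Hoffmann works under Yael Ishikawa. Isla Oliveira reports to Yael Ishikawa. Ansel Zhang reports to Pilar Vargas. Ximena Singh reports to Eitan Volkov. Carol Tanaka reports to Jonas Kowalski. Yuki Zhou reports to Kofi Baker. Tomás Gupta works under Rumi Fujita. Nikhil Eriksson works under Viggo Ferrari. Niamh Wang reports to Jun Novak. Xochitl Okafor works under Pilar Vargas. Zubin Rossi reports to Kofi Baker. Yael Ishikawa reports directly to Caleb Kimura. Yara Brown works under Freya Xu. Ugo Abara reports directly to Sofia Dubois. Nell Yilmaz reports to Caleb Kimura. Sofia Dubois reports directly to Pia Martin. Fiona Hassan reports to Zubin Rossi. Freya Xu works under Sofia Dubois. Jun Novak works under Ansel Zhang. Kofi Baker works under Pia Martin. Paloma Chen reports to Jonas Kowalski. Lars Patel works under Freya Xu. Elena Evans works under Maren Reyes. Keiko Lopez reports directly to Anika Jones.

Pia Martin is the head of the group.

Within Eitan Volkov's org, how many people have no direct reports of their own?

1

The only person in Eitan Volkov's organization with no one reporting to them is Elena Evans. That is 1.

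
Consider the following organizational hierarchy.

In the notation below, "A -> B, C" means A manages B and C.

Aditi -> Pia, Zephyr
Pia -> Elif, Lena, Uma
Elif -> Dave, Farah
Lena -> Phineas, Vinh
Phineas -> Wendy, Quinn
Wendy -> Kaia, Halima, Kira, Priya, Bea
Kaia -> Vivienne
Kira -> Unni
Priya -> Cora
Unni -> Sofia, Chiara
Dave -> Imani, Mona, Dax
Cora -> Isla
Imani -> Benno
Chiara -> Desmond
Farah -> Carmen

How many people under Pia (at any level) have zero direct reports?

13

The people in Pia's organization with no one reporting to them are Uma, Vinh, Quinn, Bea, Isla, Desmond, Sofia, Halima, Vivienne, Carmen, Dax, Mona, Benno. That is 13.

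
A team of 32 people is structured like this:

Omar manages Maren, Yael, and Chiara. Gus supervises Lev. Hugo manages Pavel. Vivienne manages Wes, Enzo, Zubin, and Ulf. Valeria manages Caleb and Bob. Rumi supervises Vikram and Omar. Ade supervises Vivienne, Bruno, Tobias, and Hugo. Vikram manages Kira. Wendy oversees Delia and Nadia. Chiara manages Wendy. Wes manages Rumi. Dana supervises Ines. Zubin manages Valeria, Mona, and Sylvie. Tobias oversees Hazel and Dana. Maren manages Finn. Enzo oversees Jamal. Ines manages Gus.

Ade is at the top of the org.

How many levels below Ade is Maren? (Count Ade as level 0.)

5

Chain from Maren up to Ade: Maren → Omar → Rumi → Wes → Vivienne → Ade. That is 5 steps up, so Maren is 5 levels below Ade.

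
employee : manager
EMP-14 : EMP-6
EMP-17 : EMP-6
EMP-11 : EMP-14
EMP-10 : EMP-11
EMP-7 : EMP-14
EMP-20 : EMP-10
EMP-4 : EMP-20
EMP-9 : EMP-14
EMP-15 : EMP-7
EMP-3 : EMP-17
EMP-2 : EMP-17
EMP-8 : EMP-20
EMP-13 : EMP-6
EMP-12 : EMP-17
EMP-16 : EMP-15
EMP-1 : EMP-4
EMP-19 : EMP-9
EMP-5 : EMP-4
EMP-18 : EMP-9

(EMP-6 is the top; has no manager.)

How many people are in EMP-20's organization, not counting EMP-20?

4

EMP-20 directly manages EMP-4, EMP-8. Under EMP-4: EMP-5, EMP-1 (2). EMP-8 has no reports. So EMP-20's organization is 2 direct reports plus everyone under them: 3 + 1 = 4.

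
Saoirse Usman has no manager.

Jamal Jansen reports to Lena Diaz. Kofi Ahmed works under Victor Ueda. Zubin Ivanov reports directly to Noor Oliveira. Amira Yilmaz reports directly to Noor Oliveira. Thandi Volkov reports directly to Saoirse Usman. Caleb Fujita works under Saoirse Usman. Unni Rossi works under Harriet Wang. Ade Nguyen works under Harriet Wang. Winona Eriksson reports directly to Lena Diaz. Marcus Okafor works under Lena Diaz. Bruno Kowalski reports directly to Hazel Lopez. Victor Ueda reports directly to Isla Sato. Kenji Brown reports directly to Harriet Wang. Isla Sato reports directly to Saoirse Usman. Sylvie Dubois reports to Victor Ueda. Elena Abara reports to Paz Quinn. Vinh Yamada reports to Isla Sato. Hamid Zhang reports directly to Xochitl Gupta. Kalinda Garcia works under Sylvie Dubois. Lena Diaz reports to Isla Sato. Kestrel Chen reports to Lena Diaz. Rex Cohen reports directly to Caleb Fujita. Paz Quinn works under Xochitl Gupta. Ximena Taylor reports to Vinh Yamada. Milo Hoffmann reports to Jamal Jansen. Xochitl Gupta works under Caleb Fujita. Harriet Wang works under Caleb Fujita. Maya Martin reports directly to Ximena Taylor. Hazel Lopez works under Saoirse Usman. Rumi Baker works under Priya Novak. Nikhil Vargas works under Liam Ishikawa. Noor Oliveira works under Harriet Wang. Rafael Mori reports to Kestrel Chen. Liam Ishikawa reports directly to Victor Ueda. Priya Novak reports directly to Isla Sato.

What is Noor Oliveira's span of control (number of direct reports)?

Noor Oliveira directly manages Zubin Ivanov, Amira Yilmaz. That is 2 direct reports.

2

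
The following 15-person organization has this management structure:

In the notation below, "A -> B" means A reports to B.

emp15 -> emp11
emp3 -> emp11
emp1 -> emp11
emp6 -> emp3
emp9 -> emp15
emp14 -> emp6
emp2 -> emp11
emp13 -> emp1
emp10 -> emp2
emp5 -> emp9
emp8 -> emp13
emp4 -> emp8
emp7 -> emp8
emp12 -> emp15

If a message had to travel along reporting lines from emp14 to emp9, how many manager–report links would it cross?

emp14 is 3 levels below emp11, and emp9 is 2 levels below emp11 (their lowest common manager). The shortest path runs up from emp14 to emp11 and back down to emp9: 3 + 2 = 5 links.

5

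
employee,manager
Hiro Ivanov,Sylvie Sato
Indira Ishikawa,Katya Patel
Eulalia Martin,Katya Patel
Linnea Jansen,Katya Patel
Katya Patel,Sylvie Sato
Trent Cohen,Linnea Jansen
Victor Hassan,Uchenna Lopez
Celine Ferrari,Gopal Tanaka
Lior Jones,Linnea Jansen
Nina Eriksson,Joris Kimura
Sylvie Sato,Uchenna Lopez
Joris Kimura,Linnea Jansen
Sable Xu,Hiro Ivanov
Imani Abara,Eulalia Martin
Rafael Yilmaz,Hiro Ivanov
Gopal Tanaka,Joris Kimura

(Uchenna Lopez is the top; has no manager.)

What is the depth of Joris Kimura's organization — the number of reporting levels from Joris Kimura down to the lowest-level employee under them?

2

The longest chain under Joris Kimura runs Joris Kimura → Gopal Tanaka → Celine Ferrari, which is 2 levels below Joris Kimura.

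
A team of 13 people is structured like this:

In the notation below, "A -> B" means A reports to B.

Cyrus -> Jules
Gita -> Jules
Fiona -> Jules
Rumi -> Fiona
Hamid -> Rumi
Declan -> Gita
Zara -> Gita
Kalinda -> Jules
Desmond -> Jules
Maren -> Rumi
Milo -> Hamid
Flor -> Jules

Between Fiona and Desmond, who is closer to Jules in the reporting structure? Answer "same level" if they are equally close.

same level

Both Fiona and Desmond are 1 level below Jules.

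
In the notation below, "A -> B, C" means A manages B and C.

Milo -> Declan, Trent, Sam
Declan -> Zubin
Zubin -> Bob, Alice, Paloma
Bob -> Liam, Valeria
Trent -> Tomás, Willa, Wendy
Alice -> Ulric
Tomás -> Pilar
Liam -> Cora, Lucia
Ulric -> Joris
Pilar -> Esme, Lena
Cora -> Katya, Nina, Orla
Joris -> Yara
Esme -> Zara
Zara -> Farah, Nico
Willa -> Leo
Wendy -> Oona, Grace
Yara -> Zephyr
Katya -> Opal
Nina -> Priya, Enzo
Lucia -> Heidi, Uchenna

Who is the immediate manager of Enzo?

Nina

Enzo reports directly to Nina.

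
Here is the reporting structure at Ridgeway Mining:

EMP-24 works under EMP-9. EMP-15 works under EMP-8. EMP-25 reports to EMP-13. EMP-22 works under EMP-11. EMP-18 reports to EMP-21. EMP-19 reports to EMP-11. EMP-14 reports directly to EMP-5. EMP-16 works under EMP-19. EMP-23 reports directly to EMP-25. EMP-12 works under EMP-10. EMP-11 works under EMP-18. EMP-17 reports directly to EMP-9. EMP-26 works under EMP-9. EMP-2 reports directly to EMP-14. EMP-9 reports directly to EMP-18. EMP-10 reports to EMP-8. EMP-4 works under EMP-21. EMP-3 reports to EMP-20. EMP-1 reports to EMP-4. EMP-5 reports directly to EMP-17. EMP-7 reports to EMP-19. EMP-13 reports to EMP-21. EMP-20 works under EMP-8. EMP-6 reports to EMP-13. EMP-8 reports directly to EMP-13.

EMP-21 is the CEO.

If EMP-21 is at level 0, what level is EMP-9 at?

2

Chain from EMP-9 up to EMP-21: EMP-9 → EMP-18 → EMP-21. That is 2 steps up, so EMP-9 is 2 levels below EMP-21.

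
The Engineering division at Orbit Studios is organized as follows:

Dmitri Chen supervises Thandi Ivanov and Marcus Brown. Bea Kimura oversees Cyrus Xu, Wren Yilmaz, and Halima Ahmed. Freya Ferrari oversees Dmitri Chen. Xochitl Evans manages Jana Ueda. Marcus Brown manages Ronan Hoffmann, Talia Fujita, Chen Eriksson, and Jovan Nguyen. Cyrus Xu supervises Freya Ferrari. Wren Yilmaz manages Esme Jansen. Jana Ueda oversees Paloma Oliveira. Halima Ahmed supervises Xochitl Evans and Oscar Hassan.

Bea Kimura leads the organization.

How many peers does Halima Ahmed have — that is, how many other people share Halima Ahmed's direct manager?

2

Halima Ahmed reports to Bea Kimura. Bea Kimura's other direct reports are Cyrus Xu, Wren Yilmaz — 2 peers.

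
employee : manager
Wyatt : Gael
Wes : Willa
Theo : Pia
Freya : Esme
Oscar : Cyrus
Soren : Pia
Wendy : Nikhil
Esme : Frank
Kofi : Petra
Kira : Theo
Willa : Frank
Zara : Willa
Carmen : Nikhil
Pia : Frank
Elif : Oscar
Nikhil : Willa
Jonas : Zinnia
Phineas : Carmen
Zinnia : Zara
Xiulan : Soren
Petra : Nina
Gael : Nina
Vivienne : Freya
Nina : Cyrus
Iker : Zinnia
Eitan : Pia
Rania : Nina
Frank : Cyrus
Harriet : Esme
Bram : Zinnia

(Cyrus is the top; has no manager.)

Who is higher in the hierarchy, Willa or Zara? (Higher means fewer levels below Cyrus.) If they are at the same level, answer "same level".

Willa is 2 levels below Cyrus; Zara is 3. Willa is higher.

Willa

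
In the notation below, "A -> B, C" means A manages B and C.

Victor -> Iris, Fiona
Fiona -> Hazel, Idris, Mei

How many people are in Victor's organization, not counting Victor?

5

Victor directly manages Iris, Fiona. Iris has no reports. Under Fiona: Mei, Idris, Hazel (3). So Victor's organization is 2 direct reports plus everyone under them: 1 + 4 = 5.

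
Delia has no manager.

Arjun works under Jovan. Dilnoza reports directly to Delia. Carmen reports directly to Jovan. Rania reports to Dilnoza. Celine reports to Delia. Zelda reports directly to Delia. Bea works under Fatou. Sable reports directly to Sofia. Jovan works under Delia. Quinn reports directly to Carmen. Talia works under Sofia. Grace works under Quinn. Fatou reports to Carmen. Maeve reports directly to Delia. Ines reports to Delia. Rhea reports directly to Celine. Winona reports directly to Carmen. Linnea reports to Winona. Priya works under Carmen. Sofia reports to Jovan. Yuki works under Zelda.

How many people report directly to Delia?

Delia directly manages Zelda, Dilnoza, Jovan, Celine, Ines, Maeve. That is 6 direct reports.

6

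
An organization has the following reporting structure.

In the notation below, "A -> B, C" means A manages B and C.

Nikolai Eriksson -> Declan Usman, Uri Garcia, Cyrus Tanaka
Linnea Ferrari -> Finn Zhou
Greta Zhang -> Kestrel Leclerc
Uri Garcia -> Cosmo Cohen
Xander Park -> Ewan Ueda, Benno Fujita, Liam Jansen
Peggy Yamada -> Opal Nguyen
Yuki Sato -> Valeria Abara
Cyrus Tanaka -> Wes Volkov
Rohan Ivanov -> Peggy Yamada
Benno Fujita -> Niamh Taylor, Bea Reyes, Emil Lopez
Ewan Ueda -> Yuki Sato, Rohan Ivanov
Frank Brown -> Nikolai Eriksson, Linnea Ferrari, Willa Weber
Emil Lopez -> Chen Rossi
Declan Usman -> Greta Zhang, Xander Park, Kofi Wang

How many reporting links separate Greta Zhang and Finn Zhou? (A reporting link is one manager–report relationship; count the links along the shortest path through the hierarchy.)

5

Greta Zhang is 3 levels below Frank Brown, and Finn Zhou is 2 levels below Frank Brown (their lowest common manager). The shortest path runs up from Greta Zhang to Frank Brown and back down to Finn Zhou: 3 + 2 = 5 links.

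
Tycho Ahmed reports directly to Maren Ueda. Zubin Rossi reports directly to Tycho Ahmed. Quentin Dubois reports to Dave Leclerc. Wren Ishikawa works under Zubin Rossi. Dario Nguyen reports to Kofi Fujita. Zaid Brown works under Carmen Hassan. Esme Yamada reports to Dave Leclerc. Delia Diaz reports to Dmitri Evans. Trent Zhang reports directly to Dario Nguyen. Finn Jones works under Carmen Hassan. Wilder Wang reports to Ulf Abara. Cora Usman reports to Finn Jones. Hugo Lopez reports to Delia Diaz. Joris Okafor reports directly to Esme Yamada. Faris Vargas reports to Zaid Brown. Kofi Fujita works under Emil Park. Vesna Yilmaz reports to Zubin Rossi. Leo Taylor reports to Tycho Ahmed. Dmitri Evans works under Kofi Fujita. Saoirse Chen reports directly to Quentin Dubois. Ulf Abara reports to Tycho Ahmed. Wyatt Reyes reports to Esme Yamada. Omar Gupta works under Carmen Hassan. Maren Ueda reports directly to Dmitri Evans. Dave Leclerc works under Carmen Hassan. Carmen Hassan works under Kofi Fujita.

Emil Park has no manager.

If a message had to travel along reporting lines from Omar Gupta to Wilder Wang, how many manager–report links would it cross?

Omar Gupta is 2 levels below Kofi Fujita, and Wilder Wang is 5 levels below Kofi Fujita (their lowest common manager). The shortest path runs up from Omar Gupta to Kofi Fujita and back down to Wilder Wang: 2 + 5 = 7 links.

7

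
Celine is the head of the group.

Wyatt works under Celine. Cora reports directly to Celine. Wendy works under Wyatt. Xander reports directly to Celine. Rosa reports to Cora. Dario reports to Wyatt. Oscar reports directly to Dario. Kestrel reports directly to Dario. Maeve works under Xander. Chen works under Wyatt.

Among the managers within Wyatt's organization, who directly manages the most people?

Direct-report counts within Wyatt's organization: Wyatt has 3; Dario has 2. The largest is 3, held by Wyatt.

Wyatt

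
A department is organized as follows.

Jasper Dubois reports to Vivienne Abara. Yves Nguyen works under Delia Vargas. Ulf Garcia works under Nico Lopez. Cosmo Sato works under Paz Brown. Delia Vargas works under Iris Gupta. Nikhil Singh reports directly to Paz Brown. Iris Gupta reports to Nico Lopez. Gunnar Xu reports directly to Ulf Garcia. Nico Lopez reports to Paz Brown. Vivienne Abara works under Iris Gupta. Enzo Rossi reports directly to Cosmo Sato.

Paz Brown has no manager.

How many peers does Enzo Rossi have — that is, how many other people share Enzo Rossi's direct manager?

0

Enzo Rossi reports to Cosmo Sato, and Cosmo Sato has no other direct reports. Enzo Rossi has 0 peers.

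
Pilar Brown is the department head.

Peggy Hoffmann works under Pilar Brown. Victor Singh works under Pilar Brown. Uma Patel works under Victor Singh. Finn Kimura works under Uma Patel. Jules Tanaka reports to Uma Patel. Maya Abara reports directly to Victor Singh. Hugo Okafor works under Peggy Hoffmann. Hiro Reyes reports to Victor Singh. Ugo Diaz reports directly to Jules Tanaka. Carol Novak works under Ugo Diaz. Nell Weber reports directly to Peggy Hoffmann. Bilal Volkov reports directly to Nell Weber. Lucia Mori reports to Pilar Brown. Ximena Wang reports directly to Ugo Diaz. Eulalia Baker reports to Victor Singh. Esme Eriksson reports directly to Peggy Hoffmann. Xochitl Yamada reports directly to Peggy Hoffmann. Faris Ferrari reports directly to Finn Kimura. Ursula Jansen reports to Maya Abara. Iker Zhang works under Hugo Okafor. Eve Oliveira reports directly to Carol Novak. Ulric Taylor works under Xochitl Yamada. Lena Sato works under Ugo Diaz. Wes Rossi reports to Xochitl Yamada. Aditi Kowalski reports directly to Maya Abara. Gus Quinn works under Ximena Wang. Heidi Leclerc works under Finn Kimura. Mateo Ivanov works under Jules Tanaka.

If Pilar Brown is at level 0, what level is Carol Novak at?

Chain from Carol Novak up to Pilar Brown: Carol Novak → Ugo Diaz → Jules Tanaka → Uma Patel → Victor Singh → Pilar Brown. That is 5 steps up, so Carol Novak is 5 levels below Pilar Brown.

5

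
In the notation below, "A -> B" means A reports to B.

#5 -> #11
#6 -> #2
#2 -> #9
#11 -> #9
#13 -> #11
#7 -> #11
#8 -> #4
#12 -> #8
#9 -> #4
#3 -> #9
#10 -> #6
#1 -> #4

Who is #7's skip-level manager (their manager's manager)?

#9

#7 reports to #11, and #11 reports to #9. So #7's skip-level manager is #9.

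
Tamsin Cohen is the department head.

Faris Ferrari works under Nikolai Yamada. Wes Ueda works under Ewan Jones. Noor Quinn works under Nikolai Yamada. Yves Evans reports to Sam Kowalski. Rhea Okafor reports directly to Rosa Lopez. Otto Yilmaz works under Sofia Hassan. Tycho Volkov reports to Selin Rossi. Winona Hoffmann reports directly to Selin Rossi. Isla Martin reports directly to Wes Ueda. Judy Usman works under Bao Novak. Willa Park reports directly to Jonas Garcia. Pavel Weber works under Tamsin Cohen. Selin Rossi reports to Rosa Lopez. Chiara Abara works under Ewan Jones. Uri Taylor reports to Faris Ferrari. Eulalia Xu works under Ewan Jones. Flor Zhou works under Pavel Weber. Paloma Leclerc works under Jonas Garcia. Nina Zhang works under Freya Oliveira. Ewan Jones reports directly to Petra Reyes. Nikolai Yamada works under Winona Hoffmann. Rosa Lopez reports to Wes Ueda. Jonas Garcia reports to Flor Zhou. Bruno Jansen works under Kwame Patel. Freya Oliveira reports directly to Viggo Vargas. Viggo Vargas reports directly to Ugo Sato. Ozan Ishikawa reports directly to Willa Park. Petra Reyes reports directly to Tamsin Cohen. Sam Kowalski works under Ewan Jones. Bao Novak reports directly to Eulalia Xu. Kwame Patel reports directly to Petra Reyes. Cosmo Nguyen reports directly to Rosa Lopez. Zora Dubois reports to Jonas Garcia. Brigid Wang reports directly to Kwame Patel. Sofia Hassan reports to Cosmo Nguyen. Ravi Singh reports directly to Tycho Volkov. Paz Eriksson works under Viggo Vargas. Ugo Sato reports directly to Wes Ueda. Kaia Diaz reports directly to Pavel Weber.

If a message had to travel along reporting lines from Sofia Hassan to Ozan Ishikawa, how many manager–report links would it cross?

11

Sofia Hassan is 6 levels below Tamsin Cohen, and Ozan Ishikawa is 5 levels below Tamsin Cohen (their lowest common manager). The shortest path runs up from Sofia Hassan to Tamsin Cohen and back down to Ozan Ishikawa: 6 + 5 = 11 links.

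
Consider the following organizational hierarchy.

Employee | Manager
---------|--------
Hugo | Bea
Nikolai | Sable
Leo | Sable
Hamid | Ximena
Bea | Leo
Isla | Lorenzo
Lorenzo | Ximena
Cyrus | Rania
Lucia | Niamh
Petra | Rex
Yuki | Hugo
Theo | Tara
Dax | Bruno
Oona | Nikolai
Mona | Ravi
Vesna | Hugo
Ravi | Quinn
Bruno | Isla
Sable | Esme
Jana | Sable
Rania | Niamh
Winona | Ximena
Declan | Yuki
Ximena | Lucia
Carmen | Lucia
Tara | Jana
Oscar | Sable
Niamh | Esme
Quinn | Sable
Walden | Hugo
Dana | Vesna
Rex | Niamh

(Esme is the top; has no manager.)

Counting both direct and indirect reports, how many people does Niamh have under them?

13

Niamh directly manages Lucia, Rania, Rex. Under Lucia: Carmen, Ximena, Winona, Hamid, Lorenzo, Isla, Bruno, Dax (8). Under Rania: Cyrus (1). Under Rex: Petra (1). So Niamh's organization is 3 direct reports plus everyone under them: 9 + 2 + 2 = 13.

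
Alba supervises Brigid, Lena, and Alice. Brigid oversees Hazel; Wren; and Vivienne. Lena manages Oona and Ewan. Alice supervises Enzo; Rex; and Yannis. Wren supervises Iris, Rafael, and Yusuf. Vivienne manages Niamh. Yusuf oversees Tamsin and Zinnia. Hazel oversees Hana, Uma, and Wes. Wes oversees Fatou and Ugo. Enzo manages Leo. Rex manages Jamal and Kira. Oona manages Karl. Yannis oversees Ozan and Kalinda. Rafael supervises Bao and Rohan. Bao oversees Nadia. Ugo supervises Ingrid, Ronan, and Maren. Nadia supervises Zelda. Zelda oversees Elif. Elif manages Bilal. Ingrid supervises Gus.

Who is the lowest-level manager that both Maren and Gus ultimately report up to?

Ugo

Maren's chain of managers is Ugo, Wes, Hazel, Brigid, Alba. Gus's chain of managers is Ingrid, Ugo, Wes, Hazel, Brigid, Alba. The first manager that appears in both chains is Ugo.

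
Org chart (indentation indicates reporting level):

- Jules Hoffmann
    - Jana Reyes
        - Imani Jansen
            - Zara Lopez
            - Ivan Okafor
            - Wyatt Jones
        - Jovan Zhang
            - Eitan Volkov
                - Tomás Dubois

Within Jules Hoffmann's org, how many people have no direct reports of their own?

The people in Jules Hoffmann's organization with no one reporting to them are Tomás Dubois, Wyatt Jones, Ivan Okafor, Zara Lopez. That is 4.

4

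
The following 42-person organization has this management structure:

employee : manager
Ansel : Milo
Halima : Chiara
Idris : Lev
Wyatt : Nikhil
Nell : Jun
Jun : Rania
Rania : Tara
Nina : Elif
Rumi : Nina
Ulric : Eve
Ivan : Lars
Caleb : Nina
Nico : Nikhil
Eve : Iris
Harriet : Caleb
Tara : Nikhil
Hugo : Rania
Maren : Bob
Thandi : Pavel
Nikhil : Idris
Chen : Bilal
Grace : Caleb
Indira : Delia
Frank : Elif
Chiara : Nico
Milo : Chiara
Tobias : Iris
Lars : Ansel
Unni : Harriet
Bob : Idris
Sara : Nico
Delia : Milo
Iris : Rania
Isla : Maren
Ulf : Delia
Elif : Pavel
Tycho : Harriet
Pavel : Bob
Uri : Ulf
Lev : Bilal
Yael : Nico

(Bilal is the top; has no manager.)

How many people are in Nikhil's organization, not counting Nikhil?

Nikhil directly manages Wyatt, Nico, Tara. Wyatt has no reports. Under Nico: Sara, Chiara, Halima, Milo, Ansel, Lars, Ivan, Delia, Indira, Ulf, Uri, Yael (12). Under Tara: Rania, Jun, Nell, Hugo, Iris, Eve, Ulric, Tobias (8). So Nikhil's organization is 3 direct reports plus everyone under them: 1 + 13 + 9 = 23.

23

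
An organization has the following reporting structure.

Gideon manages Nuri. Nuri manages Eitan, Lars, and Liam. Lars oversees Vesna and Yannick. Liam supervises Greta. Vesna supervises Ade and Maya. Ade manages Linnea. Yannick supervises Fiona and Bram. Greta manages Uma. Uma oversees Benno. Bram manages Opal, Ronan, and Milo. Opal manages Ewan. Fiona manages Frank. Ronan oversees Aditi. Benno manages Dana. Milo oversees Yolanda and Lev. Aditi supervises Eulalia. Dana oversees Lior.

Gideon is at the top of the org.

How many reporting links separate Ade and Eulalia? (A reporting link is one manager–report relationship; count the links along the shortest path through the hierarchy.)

7

Ade is 2 levels below Lars, and Eulalia is 5 levels below Lars (their lowest common manager). The shortest path runs up from Ade to Lars and back down to Eulalia: 2 + 5 = 7 links.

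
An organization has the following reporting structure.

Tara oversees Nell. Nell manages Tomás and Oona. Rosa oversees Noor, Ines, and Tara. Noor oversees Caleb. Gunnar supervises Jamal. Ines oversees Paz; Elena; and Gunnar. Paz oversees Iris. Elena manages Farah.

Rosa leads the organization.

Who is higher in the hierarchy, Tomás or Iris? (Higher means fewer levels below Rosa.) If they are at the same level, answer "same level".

Both Tomás and Iris are 3 levels below Rosa.

same level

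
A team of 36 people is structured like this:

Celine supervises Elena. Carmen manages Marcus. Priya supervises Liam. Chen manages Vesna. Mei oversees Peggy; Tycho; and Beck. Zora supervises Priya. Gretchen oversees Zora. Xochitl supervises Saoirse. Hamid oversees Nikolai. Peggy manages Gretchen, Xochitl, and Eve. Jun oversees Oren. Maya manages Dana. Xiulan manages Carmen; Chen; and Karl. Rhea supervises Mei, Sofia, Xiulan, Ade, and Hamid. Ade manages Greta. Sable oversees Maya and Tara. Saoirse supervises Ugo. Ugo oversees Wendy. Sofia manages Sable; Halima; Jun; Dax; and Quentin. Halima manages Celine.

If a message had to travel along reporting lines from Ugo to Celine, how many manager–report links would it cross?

Ugo is 5 levels below Rhea, and Celine is 3 levels below Rhea (their lowest common manager). The shortest path runs up from Ugo to Rhea and back down to Celine: 5 + 3 = 8 links.

8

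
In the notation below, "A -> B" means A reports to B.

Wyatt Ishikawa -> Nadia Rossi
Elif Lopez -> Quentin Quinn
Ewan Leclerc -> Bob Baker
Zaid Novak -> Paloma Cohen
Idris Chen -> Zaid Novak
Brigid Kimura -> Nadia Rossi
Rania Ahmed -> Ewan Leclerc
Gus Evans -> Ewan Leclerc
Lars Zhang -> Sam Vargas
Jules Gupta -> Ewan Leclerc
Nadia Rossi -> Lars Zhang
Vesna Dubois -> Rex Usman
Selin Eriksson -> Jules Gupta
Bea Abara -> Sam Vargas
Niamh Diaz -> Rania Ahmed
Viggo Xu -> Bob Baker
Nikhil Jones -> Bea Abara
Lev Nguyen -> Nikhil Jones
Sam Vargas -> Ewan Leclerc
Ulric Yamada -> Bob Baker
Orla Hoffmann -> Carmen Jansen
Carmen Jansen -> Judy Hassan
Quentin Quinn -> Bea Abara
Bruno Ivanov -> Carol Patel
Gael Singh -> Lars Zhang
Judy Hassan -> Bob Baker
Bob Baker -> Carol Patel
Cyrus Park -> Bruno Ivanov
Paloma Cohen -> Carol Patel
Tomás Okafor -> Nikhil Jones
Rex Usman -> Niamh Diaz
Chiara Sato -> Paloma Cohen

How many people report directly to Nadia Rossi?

2

Nadia Rossi directly manages Wyatt Ishikawa, Brigid Kimura. That is 2 direct reports.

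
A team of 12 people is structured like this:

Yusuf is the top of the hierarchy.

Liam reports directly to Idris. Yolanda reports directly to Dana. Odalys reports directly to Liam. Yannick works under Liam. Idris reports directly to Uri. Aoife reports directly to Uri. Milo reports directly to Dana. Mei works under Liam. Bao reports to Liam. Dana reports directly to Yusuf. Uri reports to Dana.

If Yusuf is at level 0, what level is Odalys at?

5

Chain from Odalys up to Yusuf: Odalys → Liam → Idris → Uri → Dana → Yusuf. That is 5 steps up, so Odalys is 5 levels below Yusuf.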